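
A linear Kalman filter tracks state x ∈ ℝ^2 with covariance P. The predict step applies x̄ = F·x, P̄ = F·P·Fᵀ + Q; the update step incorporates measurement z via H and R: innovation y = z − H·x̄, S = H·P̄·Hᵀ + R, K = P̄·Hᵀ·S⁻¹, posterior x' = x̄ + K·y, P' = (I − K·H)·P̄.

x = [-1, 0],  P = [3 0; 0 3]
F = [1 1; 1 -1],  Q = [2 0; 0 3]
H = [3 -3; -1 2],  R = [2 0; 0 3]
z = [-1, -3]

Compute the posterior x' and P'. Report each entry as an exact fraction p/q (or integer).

x' = [-2969/1201, -2704/1201]
P' = [2568/1201 2232/1201; 2232/1201 2142/1201]

x̄ = F·x = [-1, -1]
P̄ = F·P·Fᵀ + Q = [8 0; 0 9]
y = z − H·x̄ = [-1, -2]
S = H·P̄·Hᵀ + R = [155 -78; -78 47]
K = P̄·Hᵀ·S⁻¹ = [504/1201 632/1201; 135/1201 684/1201]
x' = x̄ + K·y = [-2969/1201, -2704/1201]
P' = (I − K·H)·P̄ = [2568/1201 2232/1201; 2232/1201 2142/1201]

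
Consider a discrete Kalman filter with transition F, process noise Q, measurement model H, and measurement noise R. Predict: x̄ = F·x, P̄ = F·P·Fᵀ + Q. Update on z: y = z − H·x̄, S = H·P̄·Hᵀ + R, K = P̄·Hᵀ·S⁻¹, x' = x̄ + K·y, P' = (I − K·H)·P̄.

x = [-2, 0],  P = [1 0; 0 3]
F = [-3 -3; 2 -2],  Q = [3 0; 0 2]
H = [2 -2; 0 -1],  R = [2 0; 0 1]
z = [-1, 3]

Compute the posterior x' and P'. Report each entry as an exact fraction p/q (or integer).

x' = [-3951/1201, -3544/1201]
P' = [1713/1201 1128/1201; 1128/1201 1134/1201]

x̄ = F·x = [6, -4]
P̄ = F·P·Fᵀ + Q = [39 12; 12 18]
y = z − H·x̄ = [-21, -1]
S = H·P̄·Hᵀ + R = [134 12; 12 19]
K = P̄·Hᵀ·S⁻¹ = [585/1201 -1128/1201; -6/1201 -1134/1201]
x' = x̄ + K·y = [-3951/1201, -3544/1201]
P' = (I − K·H)·P̄ = [1713/1201 1128/1201; 1128/1201 1134/1201]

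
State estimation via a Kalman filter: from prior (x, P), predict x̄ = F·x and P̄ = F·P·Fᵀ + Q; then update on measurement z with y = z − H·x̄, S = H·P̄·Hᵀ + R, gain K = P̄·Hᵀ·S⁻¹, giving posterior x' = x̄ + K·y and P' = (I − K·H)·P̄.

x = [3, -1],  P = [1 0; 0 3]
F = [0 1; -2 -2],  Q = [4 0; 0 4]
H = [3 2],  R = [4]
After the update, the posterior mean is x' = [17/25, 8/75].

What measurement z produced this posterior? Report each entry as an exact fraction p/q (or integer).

x̄ = F·x = [-1, -4]
P̄ = F·P·Fᵀ + Q = [7 -6; -6 20]
S = H·P̄·Hᵀ + R = [75]
K = P̄·Hᵀ·S⁻¹ = [3/25; 22/75]
x' − x̄ = [42/25, 308/75] = K·y
y = (KᵀK)⁻¹·Kᵀ·(x' − x̄) = [14]
z = y + H·x̄ = [14] + [-11] = [3]

z = [3]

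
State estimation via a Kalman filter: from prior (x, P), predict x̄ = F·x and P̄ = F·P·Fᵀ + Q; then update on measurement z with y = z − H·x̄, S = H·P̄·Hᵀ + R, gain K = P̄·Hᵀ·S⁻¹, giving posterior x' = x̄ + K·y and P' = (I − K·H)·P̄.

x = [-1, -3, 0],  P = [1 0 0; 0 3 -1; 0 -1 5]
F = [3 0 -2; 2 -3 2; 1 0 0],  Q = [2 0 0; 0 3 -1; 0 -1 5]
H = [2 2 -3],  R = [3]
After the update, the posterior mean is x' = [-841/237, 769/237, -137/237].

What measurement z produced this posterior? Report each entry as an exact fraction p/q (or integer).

x̄ = F·x = [-3, 7, -1]
P̄ = F·P·Fᵀ + Q = [31 -20 3; -20 66 1; 3 1 6]
S = H·P̄·Hᵀ + R = [237]
K = P̄·Hᵀ·S⁻¹ = [13/237; 89/237; -10/237]
x' − x̄ = [-130/237, -890/237, 100/237] = K·y
y = (KᵀK)⁻¹·Kᵀ·(x' − x̄) = [-10]
z = y + H·x̄ = [-10] + [11] = [1]

z = [1]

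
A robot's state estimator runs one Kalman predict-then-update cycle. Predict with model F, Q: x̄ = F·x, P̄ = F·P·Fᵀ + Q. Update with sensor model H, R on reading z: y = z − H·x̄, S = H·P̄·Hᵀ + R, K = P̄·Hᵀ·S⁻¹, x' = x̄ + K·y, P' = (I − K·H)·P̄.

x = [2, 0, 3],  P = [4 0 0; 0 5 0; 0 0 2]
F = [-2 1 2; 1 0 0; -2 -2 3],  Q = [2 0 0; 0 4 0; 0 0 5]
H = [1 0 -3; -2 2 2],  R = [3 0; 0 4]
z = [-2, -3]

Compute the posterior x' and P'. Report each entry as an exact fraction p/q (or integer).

x' = [14543/3198, 346/351, 20881/9594]
P' = [3531/533 128/39 1324/533; 128/39 952/351 112/117; 1324/533 112/117 1997/1599]

x̄ = F·x = [2, 2, 5]
P̄ = F·P·Fᵀ + Q = [31 -8 18; -8 8 -8; 18 -8 59]
y = z − H·x̄ = [11, -13]
S = H·P̄·Hᵀ + R = [457 -240; -240 252]
K = P̄·Hᵀ·S⁻¹ = [-147/533 -1373/3198; 16/117 68/351; -673/1599 -1333/9594]
x' = x̄ + K·y = [14543/3198, 346/351, 20881/9594]
P' = (I − K·H)·P̄ = [3531/533 128/39 1324/533; 128/39 952/351 112/117; 1324/533 112/117 1997/1599]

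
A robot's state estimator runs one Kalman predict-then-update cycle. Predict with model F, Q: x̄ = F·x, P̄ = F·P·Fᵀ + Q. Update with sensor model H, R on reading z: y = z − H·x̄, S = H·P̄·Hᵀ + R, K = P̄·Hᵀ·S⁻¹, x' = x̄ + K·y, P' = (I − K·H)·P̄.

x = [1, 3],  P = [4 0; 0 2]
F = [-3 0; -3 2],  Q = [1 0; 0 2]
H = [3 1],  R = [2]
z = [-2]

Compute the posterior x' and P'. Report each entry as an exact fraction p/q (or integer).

x̄ = F·x = [-3, 3]
P̄ = F·P·Fᵀ + Q = [37 36; 36 46]
y = z − H·x̄ = [4]
S = H·P̄·Hᵀ + R = [597]
K = P̄·Hᵀ·S⁻¹ = [49/199; 154/597]
x' = x̄ + K·y = [-401/199, 2407/597]
P' = (I − K·H)·P̄ = [160/199 -382/199; -382/199 3746/597]

x' = [-401/199, 2407/597]
P' = [160/199 -382/199; -382/199 3746/597]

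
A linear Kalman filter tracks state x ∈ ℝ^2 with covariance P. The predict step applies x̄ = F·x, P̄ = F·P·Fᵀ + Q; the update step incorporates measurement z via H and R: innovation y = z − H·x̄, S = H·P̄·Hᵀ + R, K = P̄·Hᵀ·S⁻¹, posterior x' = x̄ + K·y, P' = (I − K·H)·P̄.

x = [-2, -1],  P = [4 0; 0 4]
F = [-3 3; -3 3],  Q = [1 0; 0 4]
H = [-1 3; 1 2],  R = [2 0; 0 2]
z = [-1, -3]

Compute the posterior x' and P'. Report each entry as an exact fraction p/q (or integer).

x' = [-6999/5542, -2222/2771]
P' = [2439/2771 254/2771; 254/2771 440/2771]

x̄ = F·x = [3, 3]
P̄ = F·P·Fᵀ + Q = [73 72; 72 76]
y = z − H·x̄ = [-7, -12]
S = H·P̄·Hᵀ + R = [327 455; 455 667]
K = P̄·Hᵀ·S⁻¹ = [-1677/5542 2947/5542; 533/2771 567/2771]
x' = x̄ + K·y = [-6999/5542, -2222/2771]
P' = (I − K·H)·P̄ = [2439/2771 254/2771; 254/2771 440/2771]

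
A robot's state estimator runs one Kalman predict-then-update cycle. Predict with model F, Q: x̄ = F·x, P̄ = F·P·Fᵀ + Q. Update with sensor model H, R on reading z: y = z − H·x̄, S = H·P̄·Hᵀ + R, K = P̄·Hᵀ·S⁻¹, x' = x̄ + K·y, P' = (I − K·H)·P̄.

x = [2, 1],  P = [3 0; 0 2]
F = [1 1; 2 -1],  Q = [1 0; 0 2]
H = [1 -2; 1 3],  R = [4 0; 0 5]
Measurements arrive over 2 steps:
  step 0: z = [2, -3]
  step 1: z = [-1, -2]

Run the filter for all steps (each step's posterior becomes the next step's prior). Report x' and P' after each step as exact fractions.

step 0: x' = [914/1493, -1431/1493], P' = [2300/1493 -40/1493; -40/1493 520/1493]
step 1: x' = [-1780661/1443263, -172895/1443263], P' = [1515236/1443263 29708/1443263; 29708/1443263 487234/1443263]

step 0: x̄ = F·x = [3, 3]
step 0: P̄ = F·P·Fᵀ + Q = [6 4; 4 16]
step 0: y = z − H·x̄ = [5, -15]
step 0: S = H·P̄·Hᵀ + R = [58 -86; -86 179]
step 0: K = P̄·Hᵀ·S⁻¹ = [595/1493 436/1493; -270/1493 304/1493]
step 0: x' = x̄ + K·y = [914/1493, -1431/1493]
step 0: P' = (I − K·H)·P̄ = [2300/1493 -40/1493; -40/1493 520/1493]
step 1: x̄ = F·x = [-517/1493, 3259/1493]
step 1: P̄ = F·P·Fᵀ + Q = [4233/1493 4040/1493; 4040/1493 12866/1493]
step 1: y = z − H·x̄ = [5542/1493, -12246/1493]
step 1: S = H·P̄·Hᵀ + R = [45509/1493 -68923/1493; -68923/1493 151732/1493]
step 1: K = P̄·Hᵀ·S⁻¹ = [363955/1443263 320872/1443263; -236190/1443263 298282/1443263]
step 1: x' = x̄ + K·y = [-1780661/1443263, -172895/1443263]
step 1: P' = (I − K·H)·P̄ = [1515236/1443263 29708/1443263; 29708/1443263 487234/1443263]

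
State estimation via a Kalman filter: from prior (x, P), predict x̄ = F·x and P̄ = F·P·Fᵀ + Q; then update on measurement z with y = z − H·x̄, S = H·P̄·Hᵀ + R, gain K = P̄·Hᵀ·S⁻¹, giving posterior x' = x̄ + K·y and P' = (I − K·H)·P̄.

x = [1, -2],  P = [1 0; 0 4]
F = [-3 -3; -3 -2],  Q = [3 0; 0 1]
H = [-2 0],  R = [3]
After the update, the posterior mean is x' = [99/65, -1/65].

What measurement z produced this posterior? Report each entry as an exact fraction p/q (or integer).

x̄ = F·x = [3, 1]
P̄ = F·P·Fᵀ + Q = [48 33; 33 26]
S = H·P̄·Hᵀ + R = [195]
K = P̄·Hᵀ·S⁻¹ = [-32/65; -22/65]
x' − x̄ = [-96/65, -66/65] = K·y
y = (KᵀK)⁻¹·Kᵀ·(x' − x̄) = [3]
z = y + H·x̄ = [3] + [-6] = [-3]

z = [-3]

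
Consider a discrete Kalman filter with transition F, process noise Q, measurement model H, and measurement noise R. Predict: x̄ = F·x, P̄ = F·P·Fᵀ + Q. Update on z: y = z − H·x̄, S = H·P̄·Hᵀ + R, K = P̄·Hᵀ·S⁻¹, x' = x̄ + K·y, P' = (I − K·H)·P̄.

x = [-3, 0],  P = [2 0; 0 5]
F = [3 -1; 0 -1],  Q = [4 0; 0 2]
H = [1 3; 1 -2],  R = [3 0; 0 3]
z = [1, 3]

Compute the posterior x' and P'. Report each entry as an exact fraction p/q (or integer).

x̄ = F·x = [-9, 0]
P̄ = F·P·Fᵀ + Q = [27 5; 5 7]
y = z − H·x̄ = [10, 12]
S = H·P̄·Hᵀ + R = [123 -10; -10 38]
K = P̄·Hᵀ·S⁻¹ = [883/2287 2511/4574; 449/2287 -847/4574]
x' = x̄ + K·y = [3313/2287, -592/2287]
P' = (I − K·H)·P̄ = [6639/4574 -447/4574; -447/4574 1047/4574]

x' = [3313/2287, -592/2287]
P' = [6639/4574 -447/4574; -447/4574 1047/4574]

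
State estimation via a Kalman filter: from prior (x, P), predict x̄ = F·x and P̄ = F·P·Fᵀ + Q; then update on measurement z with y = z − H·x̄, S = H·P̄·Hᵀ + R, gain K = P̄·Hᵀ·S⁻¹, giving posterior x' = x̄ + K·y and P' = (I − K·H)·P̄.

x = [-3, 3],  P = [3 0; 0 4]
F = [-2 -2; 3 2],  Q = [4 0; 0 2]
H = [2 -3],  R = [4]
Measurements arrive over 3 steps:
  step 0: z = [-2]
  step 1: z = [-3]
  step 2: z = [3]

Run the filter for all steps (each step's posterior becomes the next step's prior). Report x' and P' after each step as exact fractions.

step 0: x' = [-1826/945, -86/135], P' = [2684/945 224/135; 224/135 188/135]
step 1: x' = [-35296/46763, 21257/46763], P' = [1244260/514393 712312/514393; 712312/514393 624524/514393]
step 2: x' = [50734378/238740197, -205694531/238740197], P' = [577375380/238740197 330435096/238740197; 330435096/238740197 289618364/238740197]

step 0: x̄ = F·x = [0, -3]
step 0: P̄ = F·P·Fᵀ + Q = [32 -34; -34 45]
step 0: y = z − H·x̄ = [-11]
step 0: S = H·P̄·Hᵀ + R = [945]
step 0: K = P̄·Hᵀ·S⁻¹ = [166/945; -29/135]
step 0: x' = x̄ + K·y = [-1826/945, -86/135]
step 0: P' = (I − K·H)·P̄ = [2684/945 224/135; 224/135 188/135]
step 1: x̄ = F·x = [4856/945, -6682/945]
step 1: P̄ = F·P·Fᵀ + Q = [32324/945 -37048/945; -37048/945 50126/945]
step 1: y = z − H·x̄ = [-32593/945]
step 1: S = H·P̄·Hᵀ + R = [1028786/945]
step 1: K = P̄·Hᵀ·S⁻¹ = [87896/514393; -112237/514393]
step 1: x' = x̄ + K·y = [-35296/46763, 21257/46763]
step 1: P' = (I − K·H)·P̄ = [1244260/514393 712312/514393; 712312/514393 624524/514393]
step 2: x̄ = F·x = [278/463, -63374/46763]
step 2: P̄ = F·P·Fᵀ + Q = [150804/5093 -169176/5093; -169176/5093 23272966/514393]
step 2: y = z − H·x̄ = [-105989/46763]
step 2: S = H·P̄·Hᵀ + R = [477480394/514393]
step 2: K = P̄·Hᵀ·S⁻¹ = [40861368/238740197; -51996225/238740197]
step 2: x' = x̄ + K·y = [50734378/238740197, -205694531/238740197]
step 2: P' = (I − K·H)·P̄ = [577375380/238740197 330435096/238740197; 330435096/238740197 289618364/238740197]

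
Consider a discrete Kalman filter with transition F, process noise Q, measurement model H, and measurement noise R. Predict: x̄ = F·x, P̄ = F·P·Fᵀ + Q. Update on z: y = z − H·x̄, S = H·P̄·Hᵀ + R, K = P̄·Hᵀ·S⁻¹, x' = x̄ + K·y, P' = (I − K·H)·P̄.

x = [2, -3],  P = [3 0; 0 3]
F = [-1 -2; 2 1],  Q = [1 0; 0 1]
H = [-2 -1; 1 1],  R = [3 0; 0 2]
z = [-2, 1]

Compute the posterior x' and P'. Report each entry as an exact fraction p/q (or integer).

x̄ = F·x = [4, 1]
P̄ = F·P·Fᵀ + Q = [16 -12; -12 16]
y = z − H·x̄ = [7, -4]
S = H·P̄·Hᵀ + R = [35 -12; -12 10]
K = P̄·Hᵀ·S⁻¹ = [-76/103 -50/103; 64/103 118/103]
x' = x̄ + K·y = [80/103, 79/103]
P' = (I − K·H)·P̄ = [328/103 -428/103; -428/103 664/103]

x' = [80/103, 79/103]
P' = [328/103 -428/103; -428/103 664/103]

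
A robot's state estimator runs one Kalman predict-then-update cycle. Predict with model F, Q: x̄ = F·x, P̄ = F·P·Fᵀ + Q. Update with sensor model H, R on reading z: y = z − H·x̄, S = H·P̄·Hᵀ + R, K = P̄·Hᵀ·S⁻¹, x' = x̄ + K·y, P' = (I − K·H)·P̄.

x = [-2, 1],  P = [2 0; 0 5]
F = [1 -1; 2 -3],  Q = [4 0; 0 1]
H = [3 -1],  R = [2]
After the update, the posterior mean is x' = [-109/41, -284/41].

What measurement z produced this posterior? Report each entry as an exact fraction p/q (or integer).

z = [-1]

x̄ = F·x = [-3, -7]
P̄ = F·P·Fᵀ + Q = [11 19; 19 54]
S = H·P̄·Hᵀ + R = [41]
K = P̄·Hᵀ·S⁻¹ = [14/41; 3/41]
x' − x̄ = [14/41, 3/41] = K·y
y = (KᵀK)⁻¹·Kᵀ·(x' − x̄) = [1]
z = y + H·x̄ = [1] + [-2] = [-1]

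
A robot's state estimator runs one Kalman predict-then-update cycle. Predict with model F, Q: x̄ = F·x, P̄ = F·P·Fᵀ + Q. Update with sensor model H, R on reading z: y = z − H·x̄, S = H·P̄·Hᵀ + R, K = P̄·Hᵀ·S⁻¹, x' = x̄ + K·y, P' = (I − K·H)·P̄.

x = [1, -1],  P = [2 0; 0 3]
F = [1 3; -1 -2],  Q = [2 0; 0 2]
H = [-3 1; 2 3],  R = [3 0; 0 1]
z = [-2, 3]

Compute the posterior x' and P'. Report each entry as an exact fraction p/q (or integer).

x̄ = F·x = [-2, 1]
P̄ = F·P·Fᵀ + Q = [31 -20; -20 16]
y = z − H·x̄ = [-9, 4]
S = H·P̄·Hᵀ + R = [418 2; 2 29]
K = P̄·Hᵀ·S⁻¹ = [-3281/12118 531/6059; 1094/6059 1596/6059]
x' = x̄ + K·y = [9541/12118, 2597/6059]
P' = (I − K·H)·P̄ = [2781/12118 -750/6059; -750/6059 1032/6059]

x' = [9541/12118, 2597/6059]
P' = [2781/12118 -750/6059; -750/6059 1032/6059]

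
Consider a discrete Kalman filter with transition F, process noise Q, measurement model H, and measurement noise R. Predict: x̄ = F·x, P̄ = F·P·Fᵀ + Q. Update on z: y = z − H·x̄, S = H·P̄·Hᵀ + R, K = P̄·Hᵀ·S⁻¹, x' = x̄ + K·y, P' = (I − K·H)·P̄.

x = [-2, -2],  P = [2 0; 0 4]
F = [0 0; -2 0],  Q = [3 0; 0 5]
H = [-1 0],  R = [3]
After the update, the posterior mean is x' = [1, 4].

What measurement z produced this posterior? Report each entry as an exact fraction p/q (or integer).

z = [-2]

x̄ = F·x = [0, 4]
P̄ = F·P·Fᵀ + Q = [3 0; 0 13]
S = H·P̄·Hᵀ + R = [6]
K = P̄·Hᵀ·S⁻¹ = [-1/2; 0]
x' − x̄ = [1, 0] = K·y
y = (KᵀK)⁻¹·Kᵀ·(x' − x̄) = [-2]
z = y + H·x̄ = [-2] + [0] = [-2]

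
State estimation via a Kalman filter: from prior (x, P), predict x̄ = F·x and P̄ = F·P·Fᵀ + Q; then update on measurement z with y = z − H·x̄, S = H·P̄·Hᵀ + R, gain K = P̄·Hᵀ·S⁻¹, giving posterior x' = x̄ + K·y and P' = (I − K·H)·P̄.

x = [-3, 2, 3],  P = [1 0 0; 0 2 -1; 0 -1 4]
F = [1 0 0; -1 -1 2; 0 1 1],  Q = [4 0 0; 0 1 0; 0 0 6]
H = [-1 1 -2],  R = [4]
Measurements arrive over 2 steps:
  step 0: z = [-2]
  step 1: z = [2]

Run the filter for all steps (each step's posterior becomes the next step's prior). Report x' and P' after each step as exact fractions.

step 0: x' = [-153/55, 71/11, 61/11], P' = [239/55 7/11 -18/11; 7/11 219/11 100/11; -18/11 100/11 65/11]
step 1: x' = [-48979/13046, 118155/13046, 6569/1186], P' = [97151/13046 -87935/13046 -8267/1186; -87935/13046 232143/13046 14303/1186; -8267/1186 14303/1186 12255/1186]

step 0: x̄ = F·x = [-3, 7, 5]
step 0: P̄ = F·P·Fᵀ + Q = [5 -1 0; -1 24 5; 0 5 10]
step 0: y = z − H·x̄ = [-2]
step 0: S = H·P̄·Hᵀ + R = [55]
step 0: K = P̄·Hᵀ·S⁻¹ = [-6/55; 3/11; -3/11]
step 0: x' = x̄ + K·y = [-153/55, 71/11, 61/11]
step 0: P' = (I − K·H)·P̄ = [239/55 7/11 -18/11; 7/11 219/11 100/11; -18/11 100/11 65/11]
step 1: x̄ = F·x = [-153/55, 408/55, 12]
step 1: P̄ = F·P·Fᵀ + Q = [459/55 -454/55 -1; -454/55 1119/55 2; -1 2 50]
step 1: y = z − H·x̄ = [79/5]
step 1: S = H·P̄·Hᵀ + R = [1186/5]
step 1: K = P̄·Hᵀ·S⁻¹ = [-73/1186; 123/1186; -485/1186]
step 1: x' = x̄ + K·y = [-48979/13046, 118155/13046, 6569/1186]
step 1: P' = (I − K·H)·P̄ = [97151/13046 -87935/13046 -8267/1186; -87935/13046 232143/13046 14303/1186; -8267/1186 14303/1186 12255/1186]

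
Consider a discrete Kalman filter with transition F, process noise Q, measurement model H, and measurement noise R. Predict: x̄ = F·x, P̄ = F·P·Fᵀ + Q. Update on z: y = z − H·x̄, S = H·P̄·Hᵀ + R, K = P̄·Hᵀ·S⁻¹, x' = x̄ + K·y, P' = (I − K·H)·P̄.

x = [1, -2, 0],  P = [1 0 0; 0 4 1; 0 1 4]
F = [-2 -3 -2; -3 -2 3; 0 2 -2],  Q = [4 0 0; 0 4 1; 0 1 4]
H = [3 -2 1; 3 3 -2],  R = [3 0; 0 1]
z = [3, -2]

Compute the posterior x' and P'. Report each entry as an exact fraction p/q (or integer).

x' = [353387/1598820, -813716/399705, -553049/319764]
P' = [272209/1598820 70838/399705 146429/319764; 70838/399705 943969/399705 298864/79941; 146429/319764 298864/79941 2028893/319764]

x̄ = F·x = [4, 1, -4]
P̄ = F·P·Fᵀ + Q = [72 1 -6; 1 53 -29; -6 -29 28]
y = z − H·x̄ = [-3, -25]
S = H·P̄·Hᵀ + R = [959 92; 92 1676]
K = P̄·Hᵀ·S⁻¹ = [81839/399705 202393/1598820; -60368/399705 55781/399705; 6439/79941 -32131/319764]
x' = x̄ + K·y = [353387/1598820, -813716/399705, -553049/319764]
P' = (I − K·H)·P̄ = [272209/1598820 70838/399705 146429/319764; 70838/399705 943969/399705 298864/79941; 146429/319764 298864/79941 2028893/319764]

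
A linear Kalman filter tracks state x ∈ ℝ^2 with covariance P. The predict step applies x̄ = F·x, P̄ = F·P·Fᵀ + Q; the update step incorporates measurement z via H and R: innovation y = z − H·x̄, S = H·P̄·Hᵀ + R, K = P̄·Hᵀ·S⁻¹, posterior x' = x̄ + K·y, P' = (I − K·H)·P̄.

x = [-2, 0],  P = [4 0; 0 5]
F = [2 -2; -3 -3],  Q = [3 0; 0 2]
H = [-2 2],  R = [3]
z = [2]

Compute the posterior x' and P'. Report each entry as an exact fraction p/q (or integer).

x̄ = F·x = [-4, 6]
P̄ = F·P·Fᵀ + Q = [39 6; 6 83]
y = z − H·x̄ = [-18]
S = H·P̄·Hᵀ + R = [443]
K = P̄·Hᵀ·S⁻¹ = [-66/443; 154/443]
x' = x̄ + K·y = [-584/443, -114/443]
P' = (I − K·H)·P̄ = [12921/443 12822/443; 12822/443 13053/443]

x' = [-584/443, -114/443]
P' = [12921/443 12822/443; 12822/443 13053/443]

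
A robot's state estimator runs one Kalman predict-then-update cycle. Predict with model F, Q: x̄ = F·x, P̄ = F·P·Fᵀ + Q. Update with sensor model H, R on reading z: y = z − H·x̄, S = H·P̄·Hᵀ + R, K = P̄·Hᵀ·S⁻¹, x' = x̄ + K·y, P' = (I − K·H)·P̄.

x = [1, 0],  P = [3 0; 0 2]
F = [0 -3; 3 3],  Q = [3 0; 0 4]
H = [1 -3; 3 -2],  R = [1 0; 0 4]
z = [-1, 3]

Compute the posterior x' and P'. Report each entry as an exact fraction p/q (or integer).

x̄ = F·x = [0, 3]
P̄ = F·P·Fᵀ + Q = [21 -18; -18 49]
y = z − H·x̄ = [8, 9]
S = H·P̄·Hᵀ + R = [571 555; 555 605]
K = P̄·Hᵀ·S⁻¹ = [-957/3743 7452/18715; -3093/7486 4783/37430]
x' = x̄ + K·y = [28788/18715, 31617/37430]
P' = (I − K·H)·P̄ = [14142/18715 6309/18715; 6309/18715 9361/37430]

x' = [28788/18715, 31617/37430]
P' = [14142/18715 6309/18715; 6309/18715 9361/37430]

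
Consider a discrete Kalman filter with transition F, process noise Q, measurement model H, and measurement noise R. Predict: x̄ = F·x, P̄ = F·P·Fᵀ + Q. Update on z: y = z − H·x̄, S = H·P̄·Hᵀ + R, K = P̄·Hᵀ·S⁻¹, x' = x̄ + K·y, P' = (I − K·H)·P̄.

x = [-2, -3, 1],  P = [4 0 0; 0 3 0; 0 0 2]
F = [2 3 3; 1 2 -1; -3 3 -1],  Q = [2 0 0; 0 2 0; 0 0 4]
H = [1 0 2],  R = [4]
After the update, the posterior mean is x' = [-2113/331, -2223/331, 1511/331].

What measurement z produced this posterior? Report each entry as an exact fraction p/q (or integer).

x̄ = F·x = [-10, -9, -4]
P̄ = F·P·Fᵀ + Q = [63 20 -3; 20 20 8; -3 8 69]
S = H·P̄·Hᵀ + R = [331]
K = P̄·Hᵀ·S⁻¹ = [57/331; 36/331; 135/331]
x' − x̄ = [1197/331, 756/331, 2835/331] = K·y
y = (KᵀK)⁻¹·Kᵀ·(x' − x̄) = [21]
z = y + H·x̄ = [21] + [-18] = [3]

z = [3]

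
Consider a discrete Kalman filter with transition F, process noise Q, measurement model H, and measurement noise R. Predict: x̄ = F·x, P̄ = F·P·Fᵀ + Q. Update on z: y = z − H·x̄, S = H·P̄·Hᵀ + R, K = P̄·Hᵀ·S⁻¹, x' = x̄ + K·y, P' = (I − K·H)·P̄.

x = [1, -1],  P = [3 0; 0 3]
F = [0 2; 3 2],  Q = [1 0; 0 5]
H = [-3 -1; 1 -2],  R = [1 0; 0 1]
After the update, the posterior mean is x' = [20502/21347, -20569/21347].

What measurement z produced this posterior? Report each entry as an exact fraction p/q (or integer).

z = [-2, 3]

x̄ = F·x = [-2, 1]
P̄ = F·P·Fᵀ + Q = [13 12; 12 44]
S = H·P̄·Hᵀ + R = [234 109; 109 142]
K = P̄·Hᵀ·S⁻¹ = [-6043/21347 2985/21347; -3076/21347 -9064/21347]
x' − x̄ = [63196/21347, -41916/21347] = K·y
y = (KᵀK)⁻¹·Kᵀ·(x' − x̄) = [-7, 7]
z = y + H·x̄ = [-7, 7] + [5, -4] = [-2, 3]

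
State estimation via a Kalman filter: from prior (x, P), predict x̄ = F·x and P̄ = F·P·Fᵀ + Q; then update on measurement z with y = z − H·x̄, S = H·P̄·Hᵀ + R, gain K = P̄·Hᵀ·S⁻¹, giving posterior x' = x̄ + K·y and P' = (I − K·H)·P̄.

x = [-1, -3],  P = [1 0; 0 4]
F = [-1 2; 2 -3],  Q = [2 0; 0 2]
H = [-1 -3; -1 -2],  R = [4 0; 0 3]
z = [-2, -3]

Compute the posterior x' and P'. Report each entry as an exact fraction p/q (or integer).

x̄ = F·x = [-5, 7]
P̄ = F·P·Fᵀ + Q = [19 -26; -26 42]
y = z − H·x̄ = [14, 6]
S = H·P̄·Hᵀ + R = [245 141; 141 86]
K = P̄·Hᵀ·S⁻¹ = [421/1189 -234/1189; -422/1189 -110/1189]
x' = x̄ + K·y = [-1455/1189, 1755/1189]
P' = (I − K·H)·P̄ = [5474/1189 -2386/1189; -2386/1189 1358/1189]

x' = [-1455/1189, 1755/1189]
P' = [5474/1189 -2386/1189; -2386/1189 1358/1189]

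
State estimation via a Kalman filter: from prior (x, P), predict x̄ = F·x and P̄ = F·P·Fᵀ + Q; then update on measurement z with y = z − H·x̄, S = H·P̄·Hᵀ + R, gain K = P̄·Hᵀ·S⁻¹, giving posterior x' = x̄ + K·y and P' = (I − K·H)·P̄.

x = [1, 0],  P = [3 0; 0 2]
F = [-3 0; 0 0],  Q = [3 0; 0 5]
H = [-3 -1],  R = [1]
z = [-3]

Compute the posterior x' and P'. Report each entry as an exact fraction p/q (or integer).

x̄ = F·x = [-3, 0]
P̄ = F·P·Fᵀ + Q = [30 0; 0 5]
y = z − H·x̄ = [-12]
S = H·P̄·Hᵀ + R = [276]
K = P̄·Hᵀ·S⁻¹ = [-15/46; -5/276]
x' = x̄ + K·y = [21/23, 5/23]
P' = (I − K·H)·P̄ = [15/23 -75/46; -75/46 1355/276]

x' = [21/23, 5/23]
P' = [15/23 -75/46; -75/46 1355/276]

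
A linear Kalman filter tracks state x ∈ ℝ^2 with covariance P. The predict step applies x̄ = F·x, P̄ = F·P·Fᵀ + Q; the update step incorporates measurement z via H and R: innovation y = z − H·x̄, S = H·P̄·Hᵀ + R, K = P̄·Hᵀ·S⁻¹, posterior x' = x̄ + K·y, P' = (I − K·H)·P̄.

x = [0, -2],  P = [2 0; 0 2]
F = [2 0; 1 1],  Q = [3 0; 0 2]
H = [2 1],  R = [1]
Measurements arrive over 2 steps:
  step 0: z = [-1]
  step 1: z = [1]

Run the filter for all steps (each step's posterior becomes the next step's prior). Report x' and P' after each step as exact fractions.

step 0: x̄ = F·x = [0, -2]
step 0: P̄ = F·P·Fᵀ + Q = [11 4; 4 6]
step 0: y = z − H·x̄ = [1]
step 0: S = H·P̄·Hᵀ + R = [67]
step 0: K = P̄·Hᵀ·S⁻¹ = [26/67; 14/67]
step 0: x' = x̄ + K·y = [26/67, -120/67]
step 0: P' = (I − K·H)·P̄ = [61/67 -96/67; -96/67 206/67]
step 1: x̄ = F·x = [52/67, -94/67]
step 1: P̄ = F·P·Fᵀ + Q = [445/67 -70/67; -70/67 209/67]
step 1: y = z − H·x̄ = [57/67]
step 1: S = H·P̄·Hᵀ + R = [1776/67]
step 1: K = P̄·Hᵀ·S⁻¹ = [205/444; 23/592]
step 1: x' = x̄ + K·y = [173/148, -811/592]
step 1: P' = (I − K·H)·P̄ = [110/111 -225/148; -225/148 1823/592]

step 0: x' = [26/67, -120/67], P' = [61/67 -96/67; -96/67 206/67]
step 1: x' = [173/148, -811/592], P' = [110/111 -225/148; -225/148 1823/592]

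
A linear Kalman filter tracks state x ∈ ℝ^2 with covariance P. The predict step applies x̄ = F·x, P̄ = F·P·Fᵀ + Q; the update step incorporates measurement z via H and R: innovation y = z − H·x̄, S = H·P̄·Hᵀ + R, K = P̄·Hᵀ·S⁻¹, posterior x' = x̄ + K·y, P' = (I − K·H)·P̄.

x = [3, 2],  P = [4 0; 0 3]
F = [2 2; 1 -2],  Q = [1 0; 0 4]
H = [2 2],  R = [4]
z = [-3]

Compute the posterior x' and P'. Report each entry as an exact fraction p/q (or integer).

x' = [15/4, -5]
P' = [593/42 -284/21; -284/21 292/21]

x̄ = F·x = [10, -1]
P̄ = F·P·Fᵀ + Q = [29 -4; -4 20]
y = z − H·x̄ = [-21]
S = H·P̄·Hᵀ + R = [168]
K = P̄·Hᵀ·S⁻¹ = [25/84; 4/21]
x' = x̄ + K·y = [15/4, -5]
P' = (I − K·H)·P̄ = [593/42 -284/21; -284/21 292/21]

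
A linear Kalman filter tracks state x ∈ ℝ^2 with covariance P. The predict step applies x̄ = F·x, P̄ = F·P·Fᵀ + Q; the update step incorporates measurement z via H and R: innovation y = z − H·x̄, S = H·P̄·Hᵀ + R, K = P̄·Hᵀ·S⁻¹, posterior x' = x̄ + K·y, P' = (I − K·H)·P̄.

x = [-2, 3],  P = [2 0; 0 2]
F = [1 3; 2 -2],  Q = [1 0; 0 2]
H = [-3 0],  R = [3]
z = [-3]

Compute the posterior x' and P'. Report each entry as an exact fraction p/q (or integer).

x̄ = F·x = [7, -10]
P̄ = F·P·Fᵀ + Q = [21 -8; -8 18]
y = z − H·x̄ = [18]
S = H·P̄·Hᵀ + R = [192]
K = P̄·Hᵀ·S⁻¹ = [-21/64; 1/8]
x' = x̄ + K·y = [35/32, -31/4]
P' = (I − K·H)·P̄ = [21/64 -1/8; -1/8 15]

x' = [35/32, -31/4]
P' = [21/64 -1/8; -1/8 15]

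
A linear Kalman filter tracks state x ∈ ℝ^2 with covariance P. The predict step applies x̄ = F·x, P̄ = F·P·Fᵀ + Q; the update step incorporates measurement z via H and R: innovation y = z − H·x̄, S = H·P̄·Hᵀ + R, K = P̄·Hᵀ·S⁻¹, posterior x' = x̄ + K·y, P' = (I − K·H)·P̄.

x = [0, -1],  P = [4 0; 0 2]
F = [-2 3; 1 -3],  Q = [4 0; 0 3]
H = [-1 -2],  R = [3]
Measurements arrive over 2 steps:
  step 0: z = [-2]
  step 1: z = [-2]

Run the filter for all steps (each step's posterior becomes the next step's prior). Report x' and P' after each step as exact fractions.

step 0: x̄ = F·x = [-3, 3]
step 0: P̄ = F·P·Fᵀ + Q = [38 -26; -26 25]
step 0: y = z − H·x̄ = [1]
step 0: S = H·P̄·Hᵀ + R = [37]
step 0: K = P̄·Hᵀ·S⁻¹ = [14/37; -24/37]
step 0: x' = x̄ + K·y = [-97/37, 87/37]
step 0: P' = (I − K·H)·P̄ = [1210/37 -626/37; -626/37 349/37]
step 1: x̄ = F·x = [455/37, -358/37]
step 1: P̄ = F·P·Fᵀ + Q = [15641/37 -11195/37; -11195/37 8218/37]
step 1: y = z − H·x̄ = [-335/37]
step 1: S = H·P̄·Hᵀ + R = [3844/37]
step 1: K = P̄·Hᵀ·S⁻¹ = [6749/3844; -5241/3844]
step 1: x' = x̄ + K·y = [-13835/3844, 10259/3844]
step 1: P' = (I − K·H)·P̄ = [393919/3844 -207083/3844; -207083/3844 111403/3844]

step 0: x' = [-97/37, 87/37], P' = [1210/37 -626/37; -626/37 349/37]
step 1: x' = [-13835/3844, 10259/3844], P' = [393919/3844 -207083/3844; -207083/3844 111403/3844]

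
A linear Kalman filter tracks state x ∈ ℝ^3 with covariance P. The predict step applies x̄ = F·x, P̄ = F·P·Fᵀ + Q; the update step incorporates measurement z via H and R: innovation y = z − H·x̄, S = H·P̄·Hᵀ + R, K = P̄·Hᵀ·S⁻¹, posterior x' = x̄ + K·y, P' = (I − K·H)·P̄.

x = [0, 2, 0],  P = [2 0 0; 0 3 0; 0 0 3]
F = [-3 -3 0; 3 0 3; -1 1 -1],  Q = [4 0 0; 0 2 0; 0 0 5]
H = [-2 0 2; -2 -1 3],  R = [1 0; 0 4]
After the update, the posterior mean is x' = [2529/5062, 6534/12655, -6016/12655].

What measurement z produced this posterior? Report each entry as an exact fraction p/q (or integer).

x̄ = F·x = [-6, 0, 2]
P̄ = F·P·Fᵀ + Q = [49 -18 -3; -18 47 -15; -3 -15 13]
S = H·P̄·Hᵀ + R = [273 298; 298 418]
K = P̄·Hᵀ·S⁻¹ = [-1695/2531 1339/5062; 9598/12655 -8538/12655; -2252/12655 3422/12655]
x' − x̄ = [32901/5062, 6534/12655, -31326/12655] = K·y
y = (KᵀK)⁻¹·Kᵀ·(x' − x̄) = [-18, -21]
z = y + H·x̄ = [-18, -21] + [16, 18] = [-2, -3]

z = [-2, -3]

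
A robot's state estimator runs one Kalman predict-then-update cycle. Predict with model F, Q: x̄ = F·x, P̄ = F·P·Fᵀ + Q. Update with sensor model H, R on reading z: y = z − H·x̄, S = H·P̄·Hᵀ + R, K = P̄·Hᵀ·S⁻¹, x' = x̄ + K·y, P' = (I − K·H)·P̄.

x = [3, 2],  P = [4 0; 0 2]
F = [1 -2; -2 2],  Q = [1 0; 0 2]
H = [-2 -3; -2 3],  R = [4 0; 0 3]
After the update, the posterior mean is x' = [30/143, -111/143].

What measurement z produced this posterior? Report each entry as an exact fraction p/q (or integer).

x̄ = F·x = [-1, -2]
P̄ = F·P·Fᵀ + Q = [13 -16; -16 26]
S = H·P̄·Hᵀ + R = [98 -182; -182 481]
K = P̄·Hᵀ·S⁻¹ = [-111/539 -232/1001; -81/539 172/1001]
x' − x̄ = [173/143, 175/143] = K·y
y = (KᵀK)⁻¹·Kᵀ·(x' − x̄) = [-7, 1]
z = y + H·x̄ = [-7, 1] + [8, -4] = [1, -3]

z = [1, -3]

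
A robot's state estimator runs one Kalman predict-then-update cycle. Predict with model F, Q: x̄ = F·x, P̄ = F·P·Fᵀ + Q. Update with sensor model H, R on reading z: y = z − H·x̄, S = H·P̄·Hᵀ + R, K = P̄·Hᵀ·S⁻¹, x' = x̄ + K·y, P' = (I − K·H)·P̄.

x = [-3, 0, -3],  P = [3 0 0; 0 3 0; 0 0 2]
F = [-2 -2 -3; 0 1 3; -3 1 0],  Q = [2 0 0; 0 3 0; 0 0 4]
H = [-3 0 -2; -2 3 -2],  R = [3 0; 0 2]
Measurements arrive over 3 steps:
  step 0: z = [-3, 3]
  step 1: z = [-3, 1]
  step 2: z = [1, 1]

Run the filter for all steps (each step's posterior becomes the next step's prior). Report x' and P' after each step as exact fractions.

step 0: x' = [-45087/40319, 90711/40319, 125616/40319], P' = [205892/40319 -70512/40319 -305196/40319; -70512/40319 45462/40319 123696/40319; -305196/40319 123696/40319 963165/80638]
step 1: x' = [-207587925/269828006, 184759755/134914003, 316770843/134914003], P' = [19398626571/6745700150 -3515400186/3372850075 -14278780809/3372850075; -3515400186/3372850075 3063999402/3372850075 6775924788/3372850075; -14278780809/3372850075 6775924788/3372850075 23425158072/3372850075]
step 2: x' = [-96323749418058/166984608105931, 19027417361208/166984608105931, 79412846102153/333969216211862], P' = [475166287612036/166984608105931 -170397627241404/166984608105931 -697415695880916/166984608105931; -170397627241404/166984608105931 149141238942540/166984608105931 328675053660183/166984608105931; -697415695880916/166984608105931 328675053660183/166984608105931 2283775539932193/333969216211862]

step 0: x̄ = F·x = [15, -9, 9]
step 0: P̄ = F·P·Fᵀ + Q = [44 -24 12; -24 24 3; 12 3 34]
step 0: y = z − H·x̄ = [60, 78]
step 0: S = H·P̄·Hᵀ + R = [679 718; 718 878]
step 0: K = P̄·Hᵀ·S⁻¹ = [-2428/40319 -6464/40319; -11952/40319 15009/40319; -15859/40319 18315/80638]
step 0: x' = x̄ + K·y = [-45087/40319, 90711/40319, 125616/40319]
step 0: P' = (I − K·H)·P̄ = [205892/40319 -70512/40319 -305196/40319; -70512/40319 45462/40319 123696/40319; -305196/40319 123696/40319 963165/80638]
step 1: x̄ = F·x = [-20352/1753, 467559/40319, 225972/40319]
step 1: P̄ = F·P·Fᵀ + Q = [232887/3506 -310107/3506 -98064/1753; -310107/3506 10485675/80638 3374850/40319; -98064/1753 3374850/40319 2482838/40319]
step 1: y = z − H·x̄ = [-1073301/40319, -1846606/40319]
step 1: S = H·P̄·Hᵀ + R = [14180899/80638 30585619/80638; 30585619/80638 104326239/80638]
step 1: K = P̄·Hᵀ·S⁻¹ = [-360252159/6745700150 -1387265511/6745700150; -1001883006/3372850075 1335474501/3372850075; -1337991239/3372850075 1017509919/3372850075]
step 1: x' = x̄ + K·y = [-207587925/269828006, 184759755/134914003, 316770843/134914003]
step 1: P' = (I − K·H)·P̄ = [19398626571/6745700150 -3515400186/3372850075 -14278780809/3372850075; -3515400186/3372850075 3063999402/3372850075 6775924788/3372850075; -14278780809/3372850075 6775924788/3372850075 23425158072/3372850075]
step 2: x̄ = F·x = [-1112244114/134914003, 1135072284/134914003, 4888095/1329202]
step 2: P̄ = F·P·Fᵀ + Q = [150467899808/3372850075 -185234259318/3372850075 -109192632/3323005; -185234259318/3372850075 264664521003/3372850075 160046307/3323005; -109192632/3323005 160046307/3323005 7034011/189886]
step 2: y = z − H·x̄ = [-2209535054/134914003, -4502507792/134914003]
step 2: S = H·P̄·Hᵀ + R = [534129872287/3372850075 197338997966/674570015; 197338997966/674570015 115086695627/134914003]
step 2: K = P̄·Hᵀ·S⁻¹ = [-10222490358092/166984608105931 -3031548417566/15180418918721; -48719075198718/166984608105931 5948584726821/15180418918721; -63842817429815/166984608105931 4412773309554/15180418918721]
step 2: x' = x̄ + K·y = [-96323749418058/166984608105931, 19027417361208/166984608105931, 79412846102153/333969216211862]
step 2: P' = (I − K·H)·P̄ = [475166287612036/166984608105931 -170397627241404/166984608105931 -697415695880916/166984608105931; -170397627241404/166984608105931 149141238942540/166984608105931 328675053660183/166984608105931; -697415695880916/166984608105931 328675053660183/166984608105931 2283775539932193/333969216211862]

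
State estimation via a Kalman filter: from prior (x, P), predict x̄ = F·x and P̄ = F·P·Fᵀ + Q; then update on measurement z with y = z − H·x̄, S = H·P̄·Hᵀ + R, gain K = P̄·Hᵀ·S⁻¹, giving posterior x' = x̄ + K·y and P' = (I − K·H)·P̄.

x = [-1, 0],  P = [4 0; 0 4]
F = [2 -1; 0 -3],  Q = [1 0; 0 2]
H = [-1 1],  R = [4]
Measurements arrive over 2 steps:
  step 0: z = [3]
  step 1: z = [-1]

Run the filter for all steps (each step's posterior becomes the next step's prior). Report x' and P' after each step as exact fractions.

step 0: x' = [-29/13, 2/3], P' = [246/13 18; 18 62/3]
step 1: x' = [-50383/12065, -61804/12065], P' = [107364/12065 96232/12065; 96232/12065 132736/12065]

step 0: x̄ = F·x = [-2, 0]
step 0: P̄ = F·P·Fᵀ + Q = [21 12; 12 38]
step 0: y = z − H·x̄ = [1]
step 0: S = H·P̄·Hᵀ + R = [39]
step 0: K = P̄·Hᵀ·S⁻¹ = [-3/13; 2/3]
step 0: x' = x̄ + K·y = [-29/13, 2/3]
step 0: P' = (I − K·H)·P̄ = [246/13 18; 18 62/3]
step 1: x̄ = F·x = [-200/39, -2]
step 1: P̄ = F·P·Fᵀ + Q = [989/39 -46; -46 188]
step 1: y = z − H·x̄ = [-161/39]
step 1: S = H·P̄·Hᵀ + R = [12065/39]
step 1: K = P̄·Hᵀ·S⁻¹ = [-2783/12065; 9126/12065]
step 1: x' = x̄ + K·y = [-50383/12065, -61804/12065]
step 1: P' = (I − K·H)·P̄ = [107364/12065 96232/12065; 96232/12065 132736/12065]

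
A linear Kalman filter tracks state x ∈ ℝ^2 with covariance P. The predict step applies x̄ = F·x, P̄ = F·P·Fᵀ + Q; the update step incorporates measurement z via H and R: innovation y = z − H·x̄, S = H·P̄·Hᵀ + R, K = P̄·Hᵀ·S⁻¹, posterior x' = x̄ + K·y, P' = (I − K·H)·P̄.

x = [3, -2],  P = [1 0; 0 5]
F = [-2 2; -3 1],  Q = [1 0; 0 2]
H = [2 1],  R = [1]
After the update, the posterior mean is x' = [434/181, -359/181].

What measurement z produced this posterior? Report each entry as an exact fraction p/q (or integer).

x̄ = F·x = [-10, -11]
P̄ = F·P·Fᵀ + Q = [25 16; 16 16]
S = H·P̄·Hᵀ + R = [181]
K = P̄·Hᵀ·S⁻¹ = [66/181; 48/181]
x' − x̄ = [2244/181, 1632/181] = K·y
y = (KᵀK)⁻¹·Kᵀ·(x' − x̄) = [34]
z = y + H·x̄ = [34] + [-31] = [3]

z = [3]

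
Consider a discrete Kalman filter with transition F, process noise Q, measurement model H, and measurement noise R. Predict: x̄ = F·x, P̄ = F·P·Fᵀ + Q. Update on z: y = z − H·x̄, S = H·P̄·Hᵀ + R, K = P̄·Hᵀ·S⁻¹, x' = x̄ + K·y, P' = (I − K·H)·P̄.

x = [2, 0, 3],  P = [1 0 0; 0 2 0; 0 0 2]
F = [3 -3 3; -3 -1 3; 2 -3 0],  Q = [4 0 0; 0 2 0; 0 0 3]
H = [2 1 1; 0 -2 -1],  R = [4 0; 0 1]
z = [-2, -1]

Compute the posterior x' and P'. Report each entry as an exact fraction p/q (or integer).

x̄ = F·x = [15, 3, 4]
P̄ = F·P·Fᵀ + Q = [49 15 24; 15 31 0; 24 0 25]
y = z − H·x̄ = [-39, 9]
S = H·P̄·Hᵀ + R = [412 -195; -195 150]
K = P̄·Hᵀ·S⁻¹ = [668/1585 1489/7925; -196/1585 -13649/23775; 81/317 787/4755]
x' = x̄ + K·y = [2016/7925, 21048/7925, -7094/1585]
P' = (I − K·H)·P̄ = [11151/7925 7453/7925 -3279/1585; 7453/7925 70127/23775 -25321/4755; -3279/1585 -25321/4755 9971/951]

x' = [2016/7925, 21048/7925, -7094/1585]
P' = [11151/7925 7453/7925 -3279/1585; 7453/7925 70127/23775 -25321/4755; -3279/1585 -25321/4755 9971/951]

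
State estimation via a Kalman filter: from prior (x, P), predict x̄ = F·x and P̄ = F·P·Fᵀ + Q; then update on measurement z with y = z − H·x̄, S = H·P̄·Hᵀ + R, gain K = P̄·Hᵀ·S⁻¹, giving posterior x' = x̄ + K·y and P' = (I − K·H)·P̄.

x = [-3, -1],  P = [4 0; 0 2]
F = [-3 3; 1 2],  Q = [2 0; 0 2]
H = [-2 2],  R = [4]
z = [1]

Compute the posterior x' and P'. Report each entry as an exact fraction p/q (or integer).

x' = [-218/71, -194/71]
P' = [840/71 784/71; 784/71 798/71]

x̄ = F·x = [6, -5]
P̄ = F·P·Fᵀ + Q = [56 0; 0 14]
y = z − H·x̄ = [23]
S = H·P̄·Hᵀ + R = [284]
K = P̄·Hᵀ·S⁻¹ = [-28/71; 7/71]
x' = x̄ + K·y = [-218/71, -194/71]
P' = (I − K·H)·P̄ = [840/71 784/71; 784/71 798/71]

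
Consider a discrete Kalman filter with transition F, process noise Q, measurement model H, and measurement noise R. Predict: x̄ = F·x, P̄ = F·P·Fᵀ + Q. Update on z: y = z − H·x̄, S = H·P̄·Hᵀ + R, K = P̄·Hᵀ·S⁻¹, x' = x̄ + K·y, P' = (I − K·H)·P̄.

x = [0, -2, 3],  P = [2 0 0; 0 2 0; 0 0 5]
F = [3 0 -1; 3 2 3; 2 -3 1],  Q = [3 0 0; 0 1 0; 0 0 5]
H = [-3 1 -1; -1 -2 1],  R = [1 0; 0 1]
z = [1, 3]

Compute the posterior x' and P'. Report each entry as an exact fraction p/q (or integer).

x̄ = F·x = [-3, 5, 9]
P̄ = F·P·Fᵀ + Q = [26 3 7; 3 72 15; 7 15 36]
y = z − H·x̄ = [-4, 1]
S = H·P̄·Hᵀ + R = [337 -56; -56 289]
K = P̄·Hᵀ·S⁻¹ = [-8366/31419 -4339/31419; 240/3491 -1548/3491; -12194/94257 -2689/94257]
x' = x̄ + K·y = [-65132/31419, 14947/3491, 894400/94257]
P' = (I − K·H)·P̄ = [7469/10473 -8547/3491 -135778/31419; -8547/3491 35496/3491 60897/3491; -135778/31419 60897/3491 2878415/94257]

x' = [-65132/31419, 14947/3491, 894400/94257]
P' = [7469/10473 -8547/3491 -135778/31419; -8547/3491 35496/3491 60897/3491; -135778/31419 60897/3491 2878415/94257]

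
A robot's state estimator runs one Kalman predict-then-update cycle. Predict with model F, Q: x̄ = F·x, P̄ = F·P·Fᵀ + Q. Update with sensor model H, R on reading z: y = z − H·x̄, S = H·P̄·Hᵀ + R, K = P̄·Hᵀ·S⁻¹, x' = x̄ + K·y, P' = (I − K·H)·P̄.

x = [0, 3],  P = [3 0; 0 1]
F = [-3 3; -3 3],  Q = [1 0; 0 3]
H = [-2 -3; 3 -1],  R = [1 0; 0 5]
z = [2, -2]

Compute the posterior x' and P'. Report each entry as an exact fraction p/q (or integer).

x' = [-13862/22603, -5685/22603]
P' = [6947/22603 -3789/22603; -3789/22603 4458/22603]

x̄ = F·x = [9, 9]
P̄ = F·P·Fᵀ + Q = [37 36; 36 39]
y = z − H·x̄ = [47, -20]
S = H·P̄·Hᵀ + R = [932 -357; -357 161]
K = P̄·Hᵀ·S⁻¹ = [-361/3229 4926/22603; -828/3229 -3165/22603]
x' = x̄ + K·y = [-13862/22603, -5685/22603]
P' = (I − K·H)·P̄ = [6947/22603 -3789/22603; -3789/22603 4458/22603]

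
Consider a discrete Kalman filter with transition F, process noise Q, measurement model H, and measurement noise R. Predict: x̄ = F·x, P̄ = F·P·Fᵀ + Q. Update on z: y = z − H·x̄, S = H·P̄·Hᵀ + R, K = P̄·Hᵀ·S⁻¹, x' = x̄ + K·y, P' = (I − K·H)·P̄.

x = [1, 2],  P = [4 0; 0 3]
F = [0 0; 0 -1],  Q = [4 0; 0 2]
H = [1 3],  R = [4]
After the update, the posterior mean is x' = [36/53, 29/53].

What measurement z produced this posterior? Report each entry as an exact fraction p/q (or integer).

x̄ = F·x = [0, -2]
P̄ = F·P·Fᵀ + Q = [4 0; 0 5]
S = H·P̄·Hᵀ + R = [53]
K = P̄·Hᵀ·S⁻¹ = [4/53; 15/53]
x' − x̄ = [36/53, 135/53] = K·y
y = (KᵀK)⁻¹·Kᵀ·(x' − x̄) = [9]
z = y + H·x̄ = [9] + [-6] = [3]

z = [3]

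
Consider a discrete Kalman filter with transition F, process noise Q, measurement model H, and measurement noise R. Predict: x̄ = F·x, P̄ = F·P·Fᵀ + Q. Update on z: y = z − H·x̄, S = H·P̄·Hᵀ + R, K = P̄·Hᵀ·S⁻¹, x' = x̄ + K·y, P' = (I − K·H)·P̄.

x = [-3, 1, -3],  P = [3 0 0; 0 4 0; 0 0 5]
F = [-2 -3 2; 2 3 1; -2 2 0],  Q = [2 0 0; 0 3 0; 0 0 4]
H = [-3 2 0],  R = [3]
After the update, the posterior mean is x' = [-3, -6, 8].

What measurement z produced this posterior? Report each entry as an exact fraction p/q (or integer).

x̄ = F·x = [-3, -6, 8]
P̄ = F·P·Fᵀ + Q = [70 -38 -12; -38 56 12; -12 12 32]
S = H·P̄·Hᵀ + R = [1313]
K = P̄·Hᵀ·S⁻¹ = [-22/101; 226/1313; 60/1313]
x' − x̄ = [0, 0, 0] = K·y
y = (KᵀK)⁻¹·Kᵀ·(x' − x̄) = [0]
z = y + H·x̄ = [0] + [-3] = [-3]

z = [-3]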